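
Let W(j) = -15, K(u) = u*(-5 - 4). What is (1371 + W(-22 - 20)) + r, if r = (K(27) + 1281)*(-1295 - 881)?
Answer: -2257332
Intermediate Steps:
K(u) = -9*u (K(u) = u*(-9) = -9*u)
r = -2258688 (r = (-9*27 + 1281)*(-1295 - 881) = (-243 + 1281)*(-2176) = 1038*(-2176) = -2258688)
(1371 + W(-22 - 20)) + r = (1371 - 15) - 2258688 = 1356 - 2258688 = -2257332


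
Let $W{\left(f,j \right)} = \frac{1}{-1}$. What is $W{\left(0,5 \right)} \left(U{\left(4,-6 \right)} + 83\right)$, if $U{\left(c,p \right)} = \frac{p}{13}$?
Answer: $- \frac{1073}{13} \approx -82.538$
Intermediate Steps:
$W{\left(f,j \right)} = -1$
$U{\left(c,p \right)} = \frac{p}{13}$ ($U{\left(c,p \right)} = p \frac{1}{13} = \frac{p}{13}$)
$W{\left(0,5 \right)} \left(U{\left(4,-6 \right)} + 83\right) = - (\frac{1}{13} \left(-6\right) + 83) = - (- \frac{6}{13} + 83) = \left(-1\right) \frac{1073}{13} = - \frac{1073}{13}$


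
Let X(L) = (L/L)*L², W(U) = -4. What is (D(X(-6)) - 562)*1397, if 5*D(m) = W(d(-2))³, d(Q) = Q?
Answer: -4014978/5 ≈ -8.0300e+5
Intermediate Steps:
X(L) = L² (X(L) = 1*L² = L²)
D(m) = -64/5 (D(m) = (⅕)*(-4)³ = (⅕)*(-64) = -64/5)
(D(X(-6)) - 562)*1397 = (-64/5 - 562)*1397 = -2874/5*1397 = -4014978/5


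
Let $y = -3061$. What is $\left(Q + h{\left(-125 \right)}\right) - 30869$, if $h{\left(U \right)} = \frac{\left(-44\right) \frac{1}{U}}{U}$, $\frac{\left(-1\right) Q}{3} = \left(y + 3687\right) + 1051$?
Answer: $- \frac{560937544}{15625} \approx -35900.0$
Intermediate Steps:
$Q = -5031$ ($Q = - 3 \left(\left(-3061 + 3687\right) + 1051\right) = - 3 \left(626 + 1051\right) = \left(-3\right) 1677 = -5031$)
$h{\left(U \right)} = - \frac{44}{U^{2}}$
$\left(Q + h{\left(-125 \right)}\right) - 30869 = \left(-5031 - \frac{44}{15625}\right) - 30869 = - \frac{78609419}{15625} - 30869 = - \frac{560937544}{15625}$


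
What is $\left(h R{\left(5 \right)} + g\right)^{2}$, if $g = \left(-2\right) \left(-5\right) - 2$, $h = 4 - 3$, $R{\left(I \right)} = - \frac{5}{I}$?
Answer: $49$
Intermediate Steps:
$h = 1$
$g = 8$ ($g = 10 - 2 = 8$)
$\left(h R{\left(5 \right)} + g\right)^{2} = \left(1 \left(- \frac{5}{5}\right) + 8\right)^{2} = \left(1 \left(\left(-5\right) \frac{1}{5}\right) + 8\right)^{2} = \left(1 \left(-1\right) + 8\right)^{2} = \left(-1 + 8\right)^{2} = 7^{2} = 49$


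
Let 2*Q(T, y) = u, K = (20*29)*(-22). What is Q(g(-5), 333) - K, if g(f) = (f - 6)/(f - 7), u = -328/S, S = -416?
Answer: 1327081/104 ≈ 12760.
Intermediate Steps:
u = 41/52 (u = -328/(-416) = -328*(-1/416) = 41/52 ≈ 0.78846)
g(f) = (-6 + f)/(-7 + f)
K = -12760 (K = 580*(-22) = -12760)
Q(T, y) = 41/104 (Q(T, y) = (1/2)*(41/52) = 41/104)
Q(g(-5), 333) - K = 41/104 - 1*(-12760) = 41/104 + 12760 = 1327081/104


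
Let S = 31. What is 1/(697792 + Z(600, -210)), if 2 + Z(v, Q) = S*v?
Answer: 1/716390 ≈ 1.3959e-6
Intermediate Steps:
Z(v, Q) = -2 + 31*v
1/(697792 + Z(600, -210)) = 1/(697792 + (-2 + 31*600)) = 1/(697792 + (-2 + 18600)) = 1/(697792 + 18598) = 1/716390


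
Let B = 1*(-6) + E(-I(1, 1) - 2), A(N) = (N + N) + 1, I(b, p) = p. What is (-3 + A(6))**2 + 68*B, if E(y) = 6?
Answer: 100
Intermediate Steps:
A(N) = 1 + 2*N (A(N) = 2*N + 1 = 1 + 2*N)
B = 0 (B = 1*(-6) + 6 = -6 + 6 = 0)
(-3 + A(6))**2 + 68*B = (-3 + (1 + 2*6))**2 + 68*0 = (-3 + (1 + 12))**2 + 0 = (-3 + 13)**2 + 0 = 10**2 + 0 = 100 + 0 = 100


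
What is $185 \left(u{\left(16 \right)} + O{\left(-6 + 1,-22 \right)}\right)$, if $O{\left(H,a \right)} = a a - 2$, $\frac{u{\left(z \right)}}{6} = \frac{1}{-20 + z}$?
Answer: $\frac{177785}{2} \approx 88893.0$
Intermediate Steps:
$u{\left(z \right)} = \frac{6}{-20 + z}$
$O{\left(H,a \right)} = -2 + a^{2}$ ($O{\left(H,a \right)} = a^{2} - 2 = -2 + a^{2}$)
$185 \left(u{\left(16 \right)} + O{\left(-6 + 1,-22 \right)}\right) = 185 \left(\frac{6}{-20 + 16} - \left(2 - \left(-22\right)^{2}\right)\right) = 185 \left(\frac{6}{-4} + \left(-2 + 484\right)\right) = 185 \left(6 \left(- \frac{1}{4}\right) + 482\right) = 185 \left(- \frac{3}{2} + 482\right) = 185 \cdot \frac{961}{2} = \frac{177785}{2}$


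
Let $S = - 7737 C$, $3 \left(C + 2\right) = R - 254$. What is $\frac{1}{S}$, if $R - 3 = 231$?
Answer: $\frac{1}{67054} \approx 1.4913 \cdot 10^{-5}$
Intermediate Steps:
$R = 234$ ($R = 3 + 231 = 234$)
$C = - \frac{26}{3}$ ($C = -2 + \frac{234 - 254}{3} = -2 + \frac{1}{3} \left(-20\right) = -2 - \frac{20}{3} = - \frac{26}{3} \approx -8.6667$)
$S = 67054$ ($S = \left(-7737\right) \left(- \frac{26}{3}\right) = 67054$)
$\frac{1}{S} = \frac{1}{67054}$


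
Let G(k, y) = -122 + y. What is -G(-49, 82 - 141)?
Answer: 181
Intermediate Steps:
-G(-49, 82 - 141) = -(-122 + (82 - 141)) = -(-122 - 59) = -1*(-181) = 181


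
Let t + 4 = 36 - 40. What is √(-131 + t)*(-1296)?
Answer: -1296*I*√139 ≈ -15280.0*I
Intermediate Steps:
t = -8 (t = -4 + (36 - 40) = -4 - 4 = -8)
√(-131 + t)*(-1296) = √(-131 - 8)*(-1296) = √(-139)*(-1296) = (I*√139)*(-1296) = -1296*I*√139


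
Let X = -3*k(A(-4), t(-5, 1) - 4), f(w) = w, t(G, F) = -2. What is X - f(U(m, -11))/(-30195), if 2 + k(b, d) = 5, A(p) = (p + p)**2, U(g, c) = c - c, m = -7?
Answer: -9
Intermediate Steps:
U(g, c) = 0
A(p) = 4*p**2 (A(p) = (2*p)**2 = 4*p**2)
k(b, d) = 3 (k(b, d) = -2 + 5 = 3)
X = -9 (X = -3*3 = -9)
X - f(U(m, -11))/(-30195) = -9 - 0/(-30195) = -9 - 0*(-1)/30195 = -9 - 1*0 = -9 + 0 = -9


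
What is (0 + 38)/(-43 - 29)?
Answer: -19/36 ≈ -0.52778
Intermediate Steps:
(0 + 38)/(-43 - 29) = 38/(-72) = 38*(-1/72) = -19/36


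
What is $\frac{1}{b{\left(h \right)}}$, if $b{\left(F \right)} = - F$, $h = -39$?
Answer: $\frac{1}{39} \approx 0.025641$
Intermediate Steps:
$\frac{1}{b{\left(h \right)}} = \frac{1}{\left(-1\right) \left(-39\right)} = \frac{1}{39}$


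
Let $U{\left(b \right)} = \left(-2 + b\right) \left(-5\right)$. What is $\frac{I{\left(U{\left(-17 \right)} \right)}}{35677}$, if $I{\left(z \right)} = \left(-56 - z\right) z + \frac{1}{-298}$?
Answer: $- \frac{4274811}{10631746} \approx -0.40208$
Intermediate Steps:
$U{\left(b \right)} = 10 - 5 b$
$I{\left(z \right)} = - \frac{1}{298} + z \left(-56 - z\right)$ ($I{\left(z \right)} = z \left(-56 - z\right) - \frac{1}{298} = - \frac{1}{298} + z \left(-56 - z\right)$)
$\frac{I{\left(U{\left(-17 \right)} \right)}}{35677} = \frac{- \frac{1}{298} - \left(10 - -85\right)^{2} - 56 \left(10 - -85\right)}{35677} = \left(- \frac{1}{298} - \left(10 + 85\right)^{2} - 56 \left(10 + 85\right)\right) \frac{1}{35677} = \left(- \frac{1}{298} - 95^{2} - 5320\right) \frac{1}{35677} = \left(- \frac{1}{298} - 9025 - 5320\right) \frac{1}{35677} = \left(- \frac{4274811}{298}\right) \frac{1}{35677} = - \frac{4274811}{10631746}$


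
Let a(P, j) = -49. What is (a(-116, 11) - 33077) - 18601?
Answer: -51727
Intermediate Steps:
(a(-116, 11) - 33077) - 18601 = (-49 - 33077) - 18601 = -33126 - 18601 = -51727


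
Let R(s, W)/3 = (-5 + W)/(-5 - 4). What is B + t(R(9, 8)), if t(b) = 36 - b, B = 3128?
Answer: 3165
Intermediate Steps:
R(s, W) = 5/3 - W/3 (R(s, W) = 3*((-5 + W)/(-5 - 4)) = 3*((-5 + W)/(-9)) = 3*((-5 + W)*(-⅑)) = 3*(5/9 - W/9) = 5/3 - W/3)
B + t(R(9, 8)) = 3128 + (36 - (5/3 - ⅓*8)) = 3128 + (36 - (5/3 - 8/3)) = 3128 + (36 - 1*(-1)) = 3128 + (36 + 1) = 3128 + 37 = 3165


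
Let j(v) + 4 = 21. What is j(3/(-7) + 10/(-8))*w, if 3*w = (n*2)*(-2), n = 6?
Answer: -136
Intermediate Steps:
j(v) = 17 (j(v) = -4 + 21 = 17)
w = -8 (w = ((6*2)*(-2))/3 = (12*(-2))/3 = (⅓)*(-24) = -8)
j(3/(-7) + 10/(-8))*w = 17*(-8) = -136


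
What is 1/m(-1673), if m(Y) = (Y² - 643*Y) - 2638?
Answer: 1/3872030 ≈ 2.5826e-7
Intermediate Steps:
m(Y) = -2638 + Y² - 643*Y
1/m(-1673) = 1/(-2638 + (-1673)² - 643*(-1673)) = 1/(-2638 + 2798929 + 1075739) = 1/3872030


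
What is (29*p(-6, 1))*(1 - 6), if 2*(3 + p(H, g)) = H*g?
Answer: 870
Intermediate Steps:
p(H, g) = -3 + H*g/2 (p(H, g) = -3 + (H*g)/2 = -3 + H*g/2)
(29*p(-6, 1))*(1 - 6) = (29*(-3 + (½)*(-6)*1))*(1 - 6) = (29*(-3 - 3))*(-5) = (29*(-6))*(-5) = -174*(-5) = 870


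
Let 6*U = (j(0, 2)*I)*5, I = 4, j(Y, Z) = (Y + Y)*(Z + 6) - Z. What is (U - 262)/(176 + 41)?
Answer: -26/21 ≈ -1.2381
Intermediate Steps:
j(Y, Z) = -Z + 2*Y*(6 + Z) (j(Y, Z) = (2*Y)*(6 + Z) - Z = 2*Y*(6 + Z) - Z = -Z + 2*Y*(6 + Z))
U = -20/3 (U = (((-1*2 + 12*0 + 2*0*2)*4)*5)/6 = (((-2 + 0 + 0)*4)*5)/6 = (-2*4*5)/6 = (-8*5)/6 = (⅙)*(-40) = -20/3 ≈ -6.6667)
(U - 262)/(176 + 41) = (-20/3 - 262)/(176 + 41) = -806/3/217 = -806/3*1/217 = -26/21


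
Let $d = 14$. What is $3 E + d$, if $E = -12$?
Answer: $-22$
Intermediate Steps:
$3 E + d = 3 \left(-12\right) + 14 = -36 + 14 = -22$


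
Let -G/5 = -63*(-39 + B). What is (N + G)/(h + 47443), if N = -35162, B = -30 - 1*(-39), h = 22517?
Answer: -11153/17490 ≈ -0.63768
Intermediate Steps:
B = 9 (B = -30 + 39 = 9)
G = -9450 (G = -(-315)*(-39 + 9) = -(-315)*(-30) = -5*1890 = -9450)
(N + G)/(h + 47443) = (-35162 - 9450)/(22517 + 47443) = -44612/69960 = -44612*1/69960 = -11153/17490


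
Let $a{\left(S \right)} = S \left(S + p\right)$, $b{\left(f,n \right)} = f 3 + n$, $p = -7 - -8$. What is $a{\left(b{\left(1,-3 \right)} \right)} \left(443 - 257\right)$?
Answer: $0$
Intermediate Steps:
$p = 1$ ($p = -7 + 8 = 1$)
$b{\left(f,n \right)} = n + 3 f$ ($b{\left(f,n \right)} = 3 f + n = n + 3 f$)
$a{\left(S \right)} = S \left(1 + S\right)$ ($a{\left(S \right)} = S \left(S + 1\right) = S \left(1 + S\right)$)
$a{\left(b{\left(1,-3 \right)} \right)} \left(443 - 257\right) = \left(-3 + 3 \cdot 1\right) \left(1 + \left(-3 + 3 \cdot 1\right)\right) \left(443 - 257\right) = \left(-3 + 3\right) \left(1 + \left(-3 + 3\right)\right) 186 = 0 \left(1 + 0\right) 186 = 0 \cdot 1 \cdot 186 = 0 \cdot 186 = 0$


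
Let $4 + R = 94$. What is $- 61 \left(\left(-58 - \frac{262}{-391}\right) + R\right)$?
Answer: $- \frac{779214}{391} \approx -1992.9$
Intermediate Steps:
$R = 90$ ($R = -4 + 94 = 90$)
$- 61 \left(\left(-58 - \frac{262}{-391}\right) + R\right) = - 61 \left(\left(-58 - \frac{262}{-391}\right) + 90\right) = - 61 \left(\left(-58 - - \frac{262}{391}\right) + 90\right) = - 61 \left(\left(-58 + \frac{262}{391}\right) + 90\right) = - 61 \left(- \frac{22416}{391} + 90\right) = \left(-61\right) \frac{12774}{391} = - \frac{779214}{391}$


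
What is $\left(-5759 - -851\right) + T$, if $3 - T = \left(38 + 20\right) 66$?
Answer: $-8733$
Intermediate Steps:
$T = -3825$ ($T = 3 - \left(38 + 20\right) 66 = 3 - 58 \cdot 66 = 3 - 3828 = -3825$)
$\left(-5759 - -851\right) + T = \left(-5759 - -851\right) - 3825 = \left(-5759 + 851\right) - 3825 = -4908 - 3825 = -8733$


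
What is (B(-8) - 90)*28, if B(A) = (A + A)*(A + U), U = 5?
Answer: -1176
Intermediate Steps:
B(A) = 2*A*(5 + A) (B(A) = (A + A)*(A + 5) = (2*A)*(5 + A) = 2*A*(5 + A))
(B(-8) - 90)*28 = (2*(-8)*(5 - 8) - 90)*28 = (2*(-8)*(-3) - 90)*28 = (48 - 90)*28 = -42*28 = -1176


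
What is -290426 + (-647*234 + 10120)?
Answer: -431704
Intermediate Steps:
-290426 + (-647*234 + 10120) = -290426 + (-151398 + 10120) = -290426 - 141278 = -431704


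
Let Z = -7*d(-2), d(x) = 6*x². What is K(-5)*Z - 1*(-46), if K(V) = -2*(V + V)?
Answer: -3314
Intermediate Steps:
K(V) = -4*V
Z = -168 (Z = -42*(-2)² = -42*4 = -7*24 = -168)
K(-5)*Z - 1*(-46) = -4*(-5)*(-168) - 1*(-46) = 20*(-168) + 46 = -3360 + 46 = -3314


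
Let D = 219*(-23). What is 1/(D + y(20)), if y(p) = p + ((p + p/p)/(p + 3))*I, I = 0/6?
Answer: -1/5017 ≈ -0.00019932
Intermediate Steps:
I = 0 (I = 0*(⅙) = 0)
y(p) = p (y(p) = p + ((p + p/p)/(p + 3))*0 = p + ((p + 1)/(3 + p))*0 = p + ((1 + p)/(3 + p))*0 = p + 0 = p)
D = -5037
1/(D + y(20)) = 1/(-5037 + 20) = 1/(-5017) = -1/5017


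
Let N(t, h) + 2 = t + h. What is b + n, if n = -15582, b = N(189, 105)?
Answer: -15290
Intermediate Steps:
N(t, h) = -2 + h + t (N(t, h) = -2 + (t + h) = -2 + (h + t) = -2 + h + t)
b = 292 (b = -2 + 105 + 189 = 292)
b + n = 292 - 15582 = -15290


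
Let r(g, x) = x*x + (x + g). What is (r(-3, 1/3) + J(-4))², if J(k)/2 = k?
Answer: 9025/81 ≈ 111.42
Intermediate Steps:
J(k) = 2*k
r(g, x) = g + x + x² (r(g, x) = x² + (g + x) = g + x + x²)
(r(-3, 1/3) + J(-4))² = ((-3 + 1/3 + (1/3)²) + 2*(-4))² = ((-3 + ⅓ + (⅓)²) - 8)² = ((-3 + ⅓ + ⅑) - 8)² = (-23/9 - 8)² = (-95/9)² = 9025/81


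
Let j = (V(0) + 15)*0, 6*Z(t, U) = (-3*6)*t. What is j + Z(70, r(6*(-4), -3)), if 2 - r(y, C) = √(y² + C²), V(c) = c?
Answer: -210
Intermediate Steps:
r(y, C) = 2 - √(C² + y²) (r(y, C) = 2 - √(y² + C²) = 2 - √(C² + y²))
Z(t, U) = -3*t (Z(t, U) = ((-3*6)*t)/6 = (-18*t)/6 = -3*t)
j = 0 (j = (0 + 15)*0 = 15*0 = 0)
j + Z(70, r(6*(-4), -3)) = 0 - 3*70 = 0 - 210 = -210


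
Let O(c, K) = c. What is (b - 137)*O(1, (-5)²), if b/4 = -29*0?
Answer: -137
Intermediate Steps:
b = 0 (b = 4*(-29*0) = 4*0 = 0)
(b - 137)*O(1, (-5)²) = (0 - 137)*1 = -137*1 = -137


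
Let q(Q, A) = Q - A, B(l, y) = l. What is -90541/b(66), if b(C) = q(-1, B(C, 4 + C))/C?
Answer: 5975706/67 ≈ 89190.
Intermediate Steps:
b(C) = (-1 - C)/C
-90541/b(66) = -90541*66/(-1 - 1*66) = -90541*66/(-1 - 66) = -90541/((1/66)*(-67)) = -90541/(-67/66) = -90541*(-66/67) = 5975706/67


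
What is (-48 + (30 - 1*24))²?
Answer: 1764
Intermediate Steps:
(-48 + (30 - 1*24))² = (-48 + (30 - 24))² = (-48 + 6)² = (-42)² = 1764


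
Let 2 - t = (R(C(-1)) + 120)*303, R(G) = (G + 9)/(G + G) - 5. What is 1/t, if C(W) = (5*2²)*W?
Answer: -40/1397053 ≈ -2.8632e-5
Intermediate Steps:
C(W) = 20*W (C(W) = (5*4)*W = 20*W)
R(G) = -5 + (9 + G)/(2*G) (R(G) = (9 + G)/((2*G)) - 5 = (9 + G)*(1/(2*G)) - 5 = (9 + G)/(2*G) - 5 = -5 + (9 + G)/(2*G))
t = -1397053/40 (t = 2 - (9*(1 - 20*(-1))/(2*((20*(-1)))) + 120)*303 = 2 - ((9/2)*(1 - 1*(-20))/(-20) + 120)*303 = 2 - ((9/2)*(-1/20)*(1 + 20) + 120)*303 = 2 - ((9/2)*(-1/20)*21 + 120)*303 = 2 - (-189/40 + 120)*303 = 2 - 4611*303/40 = 2 - 1*1397133/40 = 2 - 1397133/40 = -1397053/40 ≈ -34926.)
1/t = 1/(-1397053/40) = -40/1397053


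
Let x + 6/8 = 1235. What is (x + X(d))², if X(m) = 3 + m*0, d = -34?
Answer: 24492601/16 ≈ 1.5308e+6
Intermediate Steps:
x = 4937/4 (x = -¾ + 1235 = 4937/4 ≈ 1234.3)
X(m) = 3 (X(m) = 3 + 0 = 3)
(x + X(d))² = (4937/4 + 3)² = (4949/4)² = 24492601/16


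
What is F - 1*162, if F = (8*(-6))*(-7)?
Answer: 174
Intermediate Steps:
F = 336 (F = -48*(-7) = 336)
F - 1*162 = 336 - 1*162 = 336 - 162 = 174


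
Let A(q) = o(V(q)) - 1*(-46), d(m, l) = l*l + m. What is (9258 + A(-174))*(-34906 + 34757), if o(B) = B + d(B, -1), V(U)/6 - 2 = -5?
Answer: -1381081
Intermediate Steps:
d(m, l) = m + l² (d(m, l) = l² + m = m + l²)
V(U) = -18 (V(U) = 12 + 6*(-5) = 12 - 30 = -18)
o(B) = 1 + 2*B (o(B) = B + (B + (-1)²) = B + (B + 1) = B + (1 + B) = 1 + 2*B)
A(q) = 11 (A(q) = (1 + 2*(-18)) - 1*(-46) = (1 - 36) + 46 = -35 + 46 = 11)
(9258 + A(-174))*(-34906 + 34757) = (9258 + 11)*(-34906 + 34757) = 9269*(-149) = -1381081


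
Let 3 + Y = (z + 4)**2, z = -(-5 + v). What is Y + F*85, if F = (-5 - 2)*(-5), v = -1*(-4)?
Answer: 2997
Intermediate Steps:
v = 4
z = 1 (z = -(-5 + 4) = -1*(-1) = 1)
Y = 22 (Y = -3 + (1 + 4)**2 = -3 + 5**2 = -3 + 25 = 22)
F = 35 (F = -7*(-5) = 35)
Y + F*85 = 22 + 35*85 = 22 + 2975 = 2997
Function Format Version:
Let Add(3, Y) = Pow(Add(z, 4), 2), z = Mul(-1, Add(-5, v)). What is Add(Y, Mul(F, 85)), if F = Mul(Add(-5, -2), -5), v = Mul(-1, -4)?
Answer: 2997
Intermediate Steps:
v = 4
z = 1 (z = Mul(-1, Add(-5, 4)) = Mul(-1, -1) = 1)
Y = 22 (Y = Add(-3, Pow(Add(1, 4), 2)) = Add(-3, Pow(5, 2)) = Add(-3, 25) = 22)
F = 35 (F = Mul(-7, -5) = 35)
Add(Y, Mul(F, 85)) = Add(22, Mul(35, 85)) = Add(22, 2975) = 2997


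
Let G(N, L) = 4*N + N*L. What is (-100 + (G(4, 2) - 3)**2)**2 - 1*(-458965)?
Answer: 575246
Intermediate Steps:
G(N, L) = 4*N + L*N
(-100 + (G(4, 2) - 3)**2)**2 - 1*(-458965) = (-100 + (4*(4 + 2) - 3)**2)**2 - 1*(-458965) = (-100 + (4*6 - 3)**2)**2 + 458965 = (-100 + (24 - 3)**2)**2 + 458965 = (-100 + 21**2)**2 + 458965 = (-100 + 441)**2 + 458965 = 341**2 + 458965 = 116281 + 458965 = 575246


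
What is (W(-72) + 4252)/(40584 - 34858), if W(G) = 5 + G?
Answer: 4185/5726 ≈ 0.73088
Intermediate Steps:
(W(-72) + 4252)/(40584 - 34858) = ((5 - 72) + 4252)/(40584 - 34858) = (-67 + 4252)/5726 = 4185*(1/5726) = 4185/5726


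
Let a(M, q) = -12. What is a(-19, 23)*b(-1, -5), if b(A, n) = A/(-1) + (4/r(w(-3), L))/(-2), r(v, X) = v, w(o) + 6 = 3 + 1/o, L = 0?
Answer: -96/5 ≈ -19.200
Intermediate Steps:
w(o) = -3 + 1/o (w(o) = -6 + (3 + 1/o) = -3 + 1/o)
b(A, n) = 3/5 - A (b(A, n) = A/(-1) + (4/(-3 + 1/(-3)))/(-2) = A*(-1) + (4/(-3 - 1/3))*(-1/2) = -A + (4/(-10/3))*(-1/2) = -A + (4*(-3/10))*(-1/2) = -A - 6/5*(-1/2) = -A + 3/5 = 3/5 - A)
a(-19, 23)*b(-1, -5) = -12*(3/5 - 1*(-1)) = -12*(3/5 + 1) = -12*8/5 = -96/5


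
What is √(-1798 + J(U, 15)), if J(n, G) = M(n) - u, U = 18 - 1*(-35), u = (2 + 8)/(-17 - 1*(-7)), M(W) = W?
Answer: 4*I*√109 ≈ 41.761*I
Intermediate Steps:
u = -1 (u = 10/(-17 + 7) = 10/(-10) = 10*(-⅒) = -1)
U = 53 (U = 18 + 35 = 53)
J(n, G) = 1 + n (J(n, G) = n - 1*(-1) = n + 1 = 1 + n)
√(-1798 + J(U, 15)) = √(-1798 + (1 + 53)) = √(-1798 + 54) = √(-1744) = 4*I*√109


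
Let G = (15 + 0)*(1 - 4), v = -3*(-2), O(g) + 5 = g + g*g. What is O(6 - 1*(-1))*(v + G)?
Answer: -1989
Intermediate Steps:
O(g) = -5 + g + g² (O(g) = -5 + (g + g*g) = -5 + (g + g²) = -5 + g + g²)
v = 6
G = -45 (G = 15*(-3) = -45)
O(6 - 1*(-1))*(v + G) = (-5 + (6 - 1*(-1)) + (6 - 1*(-1))²)*(6 - 45) = (-5 + (6 + 1) + (6 + 1)²)*(-39) = (-5 + 7 + 7²)*(-39) = (-5 + 7 + 49)*(-39) = 51*(-39) = -1989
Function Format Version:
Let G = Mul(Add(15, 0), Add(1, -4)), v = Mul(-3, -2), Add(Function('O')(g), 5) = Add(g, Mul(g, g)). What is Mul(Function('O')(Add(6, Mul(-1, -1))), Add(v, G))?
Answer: -1989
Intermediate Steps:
Function('O')(g) = Add(-5, g, Pow(g, 2)) (Function('O')(g) = Add(-5, Add(g, Mul(g, g))) = Add(-5, Add(g, Pow(g, 2))) = Add(-5, g, Pow(g, 2)))
v = 6
G = -45 (G = Mul(15, -3) = -45)
Mul(Function('O')(Add(6, Mul(-1, -1))), Add(v, G)) = Mul(Add(-5, Add(6, Mul(-1, -1)), Pow(Add(6, Mul(-1, -1)), 2)), Add(6, -45)) = Mul(Add(-5, Add(6, 1), Pow(Add(6, 1), 2)), -39) = Mul(Add(-5, 7, Pow(7, 2)), -39) = Mul(Add(-5, 7, 49), -39) = Mul(51, -39) = -1989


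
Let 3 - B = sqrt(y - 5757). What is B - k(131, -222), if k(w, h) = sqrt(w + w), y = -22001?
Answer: 3 - sqrt(262) - I*sqrt(27758) ≈ -13.186 - 166.61*I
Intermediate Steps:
k(w, h) = sqrt(2)*sqrt(w) (k(w, h) = sqrt(2*w) = sqrt(2)*sqrt(w))
B = 3 - I*sqrt(27758) (B = 3 - sqrt(-22001 - 5757) = 3 - sqrt(-27758) = 3 - I*sqrt(27758) ≈ 3.0 - 166.61*I)
B - k(131, -222) = (3 - I*sqrt(27758)) - sqrt(2)*sqrt(131) = (3 - I*sqrt(27758)) - sqrt(262) = 3 - sqrt(262) - I*sqrt(27758)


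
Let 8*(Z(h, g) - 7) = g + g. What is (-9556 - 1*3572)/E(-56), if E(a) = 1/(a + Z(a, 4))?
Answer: 630144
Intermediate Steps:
Z(h, g) = 7 + g/4 (Z(h, g) = 7 + (g + g)/8 = 7 + (2*g)/8 = 7 + g/4)
E(a) = 1/(8 + a) (E(a) = 1/(a + (7 + (1/4)*4)) = 1/(a + (7 + 1)) = 1/(a + 8) = 1/(8 + a))
(-9556 - 1*3572)/E(-56) = (-9556 - 1*3572)/(1/(8 - 56)) = (-9556 - 3572)/(1/(-48)) = -13128/(-1/48) = -13128*(-48) = 630144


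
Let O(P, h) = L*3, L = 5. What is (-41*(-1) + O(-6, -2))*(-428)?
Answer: -23968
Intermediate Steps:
O(P, h) = 15 (O(P, h) = 5*3 = 15)
(-41*(-1) + O(-6, -2))*(-428) = (-41*(-1) + 15)*(-428) = (41 + 15)*(-428) = 56*(-428) = -23968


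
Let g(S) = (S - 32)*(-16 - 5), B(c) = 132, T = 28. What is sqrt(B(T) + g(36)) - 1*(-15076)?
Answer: 15076 + 4*sqrt(3) ≈ 15083.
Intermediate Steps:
g(S) = 672 - 21*S (g(S) = (-32 + S)*(-21) = 672 - 21*S)
sqrt(B(T) + g(36)) - 1*(-15076) = sqrt(132 + (672 - 21*36)) - 1*(-15076) = sqrt(132 + (672 - 756)) + 15076 = sqrt(132 - 84) + 15076 = sqrt(48) + 15076 = 4*sqrt(3) + 15076 = 15076 + 4*sqrt(3)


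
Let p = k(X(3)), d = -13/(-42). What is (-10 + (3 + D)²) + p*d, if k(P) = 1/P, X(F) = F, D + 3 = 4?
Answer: 769/126 ≈ 6.1032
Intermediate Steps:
d = 13/42 (d = -13*(-1/42) = 13/42 ≈ 0.30952)
D = 1 (D = -3 + 4 = 1)
p = ⅓ (p = 1/3 = ⅓ ≈ 0.33333)
(-10 + (3 + D)²) + p*d = (-10 + (3 + 1)²) + (⅓)*(13/42) = (-10 + 4²) + 13/126 = (-10 + 16) + 13/126 = 6 + 13/126 = 769/126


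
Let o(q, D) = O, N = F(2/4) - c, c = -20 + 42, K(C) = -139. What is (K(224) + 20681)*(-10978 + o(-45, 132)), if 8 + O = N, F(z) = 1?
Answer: -226105794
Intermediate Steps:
c = 22
N = -21 (N = 1 - 1*22 = 1 - 22 = -21)
O = -29 (O = -8 - 21 = -29)
o(q, D) = -29
(K(224) + 20681)*(-10978 + o(-45, 132)) = (-139 + 20681)*(-10978 - 29) = 20542*(-11007) = -226105794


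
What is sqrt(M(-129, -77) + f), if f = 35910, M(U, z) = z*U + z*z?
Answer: 86*sqrt(7) ≈ 227.53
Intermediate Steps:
M(U, z) = z**2 + U*z (M(U, z) = U*z + z**2 = z**2 + U*z)
sqrt(M(-129, -77) + f) = sqrt(-77*(-129 - 77) + 35910) = sqrt(-77*(-206) + 35910) = sqrt(15862 + 35910) = sqrt(51772) = 86*sqrt(7)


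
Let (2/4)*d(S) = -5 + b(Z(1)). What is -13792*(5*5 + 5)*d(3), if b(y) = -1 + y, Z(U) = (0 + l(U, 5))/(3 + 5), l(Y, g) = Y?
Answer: 4861680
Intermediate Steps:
Z(U) = U/8 (Z(U) = (0 + U)/(3 + 5) = U/8)
d(S) = -47/4 (d(S) = 2*(-5 + (-1 + (⅛)*1)) = 2*(-5 + (-1 + ⅛)) = 2*(-5 - 7/8) = 2*(-47/8) = -47/4)
-13792*(5*5 + 5)*d(3) = -13792*(5*5 + 5)*(-47)/4 = -13792*(25 + 5)*(-47)/4 = -413760*(-47)/4 = -13792*(-705/2) = 4861680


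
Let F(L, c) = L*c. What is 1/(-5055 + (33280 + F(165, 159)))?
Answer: 1/54460 ≈ 1.8362e-5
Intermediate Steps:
1/(-5055 + (33280 + F(165, 159))) = 1/(-5055 + (33280 + 165*159)) = 1/(-5055 + (33280 + 26235)) = 1/(-5055 + 59515) = 1/54460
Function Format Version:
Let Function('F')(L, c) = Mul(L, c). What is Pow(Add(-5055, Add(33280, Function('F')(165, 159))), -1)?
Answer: Rational(1, 54460) ≈ 1.8362e-5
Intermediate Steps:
Pow(Add(-5055, Add(33280, Function('F')(165, 159))), -1) = Pow(Add(-5055, Add(33280, Mul(165, 159))), -1) = Pow(Add(-5055, Add(33280, 26235)), -1) = Pow(Add(-5055, 59515), -1) = Pow(54460, -1) = Rational(1, 54460)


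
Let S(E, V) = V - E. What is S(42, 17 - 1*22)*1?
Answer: -47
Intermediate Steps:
S(42, 17 - 1*22)*1 = ((17 - 1*22) - 1*42)*1 = ((17 - 22) - 42)*1 = (-5 - 42)*1 = -47*1 = -47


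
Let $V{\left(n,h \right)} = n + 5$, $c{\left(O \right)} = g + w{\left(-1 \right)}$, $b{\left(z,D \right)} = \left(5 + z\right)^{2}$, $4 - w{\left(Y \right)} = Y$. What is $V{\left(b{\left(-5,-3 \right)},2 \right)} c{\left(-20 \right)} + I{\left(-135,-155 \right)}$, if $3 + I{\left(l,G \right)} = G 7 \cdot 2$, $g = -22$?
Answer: $-2258$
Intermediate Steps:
$w{\left(Y \right)} = 4 - Y$
$I{\left(l,G \right)} = -3 + 14 G$ ($I{\left(l,G \right)} = -3 + G 7 \cdot 2 = -3 + 7 G 2 = -3 + 14 G$)
$c{\left(O \right)} = -17$ ($c{\left(O \right)} = -22 + \left(4 - -1\right) = -22 + \left(4 + 1\right) = -22 + 5 = -17$)
$V{\left(n,h \right)} = 5 + n$
$V{\left(b{\left(-5,-3 \right)},2 \right)} c{\left(-20 \right)} + I{\left(-135,-155 \right)} = \left(5 + \left(5 - 5\right)^{2}\right) \left(-17\right) + \left(-3 + 14 \left(-155\right)\right) = \left(5 + 0^{2}\right) \left(-17\right) - 2173 = \left(5 + 0\right) \left(-17\right) - 2173 = 5 \left(-17\right) - 2173 = -85 - 2173 = -2258$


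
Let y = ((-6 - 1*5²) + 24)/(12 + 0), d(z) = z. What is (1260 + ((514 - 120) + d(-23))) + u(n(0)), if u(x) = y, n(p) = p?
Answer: 19565/12 ≈ 1630.4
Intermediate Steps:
y = -7/12 (y = ((-6 - 1*25) + 24)/12 = ((-6 - 25) + 24)*(1/12) = (-31 + 24)*(1/12) = -7*1/12 = -7/12 ≈ -0.58333)
u(x) = -7/12
(1260 + ((514 - 120) + d(-23))) + u(n(0)) = (1260 + ((514 - 120) - 23)) - 7/12 = (1260 + (394 - 23)) - 7/12 = (1260 + 371) - 7/12 = 1631 - 7/12 = 19565/12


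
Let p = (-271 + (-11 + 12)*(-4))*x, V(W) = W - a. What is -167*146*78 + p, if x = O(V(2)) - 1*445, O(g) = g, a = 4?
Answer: -1778871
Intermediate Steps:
V(W) = -4 + W (V(W) = W - 1*4 = W - 4 = -4 + W)
x = -447 (x = (-4 + 2) - 1*445 = -2 - 445 = -447)
p = 122925 (p = (-271 + (-11 + 12)*(-4))*(-447) = (-271 + 1*(-4))*(-447) = (-271 - 4)*(-447) = -275*(-447) = 122925)
-167*146*78 + p = -167*146*78 + 122925 = -24382*78 + 122925 = -1901796 + 122925 = -1778871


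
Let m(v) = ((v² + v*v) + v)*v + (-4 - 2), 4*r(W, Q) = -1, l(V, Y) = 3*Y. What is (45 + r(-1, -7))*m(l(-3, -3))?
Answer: -247557/4 ≈ -61889.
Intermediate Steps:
r(W, Q) = -¼ (r(W, Q) = (¼)*(-1) = -¼)
m(v) = -6 + v*(v + 2*v²) (m(v) = ((v² + v²) + v)*v - 6 = (2*v² + v)*v - 6 = (v + 2*v²)*v - 6 = v*(v + 2*v²) - 6 = -6 + v*(v + 2*v²))
(45 + r(-1, -7))*m(l(-3, -3)) = (45 - ¼)*(-6 + (3*(-3))² + 2*(3*(-3))³) = 179*(-6 + (-9)² + 2*(-9)³)/4 = 179*(-6 + 81 + 2*(-729))/4 = 179*(-6 + 81 - 1458)/4 = (179/4)*(-1383) = -247557/4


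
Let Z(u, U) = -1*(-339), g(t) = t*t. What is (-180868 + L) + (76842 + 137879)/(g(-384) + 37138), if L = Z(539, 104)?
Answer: -33324355505/184594 ≈ -1.8053e+5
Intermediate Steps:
g(t) = t**2
Z(u, U) = 339
L = 339
(-180868 + L) + (76842 + 137879)/(g(-384) + 37138) = (-180868 + 339) + (76842 + 137879)/((-384)**2 + 37138) = -180529 + 214721/(147456 + 37138) = -180529 + 214721/184594 = -33324355505/184594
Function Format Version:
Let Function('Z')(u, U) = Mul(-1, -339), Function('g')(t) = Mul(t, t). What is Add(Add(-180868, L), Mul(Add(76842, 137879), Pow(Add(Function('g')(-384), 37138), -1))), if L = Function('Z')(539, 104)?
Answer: Rational(-33324355505, 184594) ≈ -1.8053e+5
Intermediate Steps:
Function('g')(t) = Pow(t, 2)
Function('Z')(u, U) = 339
L = 339
Add(Add(-180868, L), Mul(Add(76842, 137879), Pow(Add(Function('g')(-384), 37138), -1))) = Add(Add(-180868, 339), Mul(Add(76842, 137879), Pow(Add(Pow(-384, 2), 37138), -1))) = Add(-180529, Mul(214721, Pow(Add(147456, 37138), -1))) = Add(-180529, Mul(214721, Pow(184594, -1))) = Add(-180529, Mul(214721, Rational(1, 184594))) = Add(-180529, Rational(214721, 184594)) = Rational(-33324355505, 184594)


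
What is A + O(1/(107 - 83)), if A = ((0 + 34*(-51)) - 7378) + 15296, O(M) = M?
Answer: 148417/24 ≈ 6184.0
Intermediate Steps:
A = 6184 (A = ((0 - 1734) - 7378) + 15296 = (-1734 - 7378) + 15296 = -9112 + 15296 = 6184)
A + O(1/(107 - 83)) = 6184 + 1/(107 - 83) = 6184 + 1/24 = 148417/24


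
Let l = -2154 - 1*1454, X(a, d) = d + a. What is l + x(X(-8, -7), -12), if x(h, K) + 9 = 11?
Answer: -3606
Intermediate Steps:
X(a, d) = a + d
l = -3608 (l = -2154 - 1454 = -3608)
x(h, K) = 2 (x(h, K) = -9 + 11 = 2)
l + x(X(-8, -7), -12) = -3608 + 2 = -3606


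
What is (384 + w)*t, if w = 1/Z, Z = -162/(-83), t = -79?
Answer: -4920989/162 ≈ -30376.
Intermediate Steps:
Z = 162/83 (Z = -162*(-1/83) = 162/83 ≈ 1.9518)
w = 83/162 (w = 1/(162/83) = 83/162 ≈ 0.51235)
(384 + w)*t = (384 + 83/162)*(-79) = (62291/162)*(-79) = -4920989/162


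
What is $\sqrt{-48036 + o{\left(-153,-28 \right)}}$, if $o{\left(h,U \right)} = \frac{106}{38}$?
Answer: $\frac{i \sqrt{17339989}}{19} \approx 219.16 i$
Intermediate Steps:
$o{\left(h,U \right)} = \frac{53}{19}$ ($o{\left(h,U \right)} = 106 \cdot \frac{1}{38} = \frac{53}{19}$)
$\sqrt{-48036 + o{\left(-153,-28 \right)}} = \sqrt{-48036 + \frac{53}{19}} = \sqrt{- \frac{912631}{19}} = \frac{i \sqrt{17339989}}{19}$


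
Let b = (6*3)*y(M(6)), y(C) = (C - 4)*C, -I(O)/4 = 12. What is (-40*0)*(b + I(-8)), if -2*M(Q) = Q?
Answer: 0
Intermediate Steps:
I(O) = -48 (I(O) = -4*12 = -48)
M(Q) = -Q/2
y(C) = C*(-4 + C) (y(C) = (-4 + C)*C = C*(-4 + C))
b = 378 (b = (6*3)*((-½*6)*(-4 - ½*6)) = 18*(-3*(-4 - 3)) = 18*(-3*(-7)) = 18*21 = 378)
(-40*0)*(b + I(-8)) = (-40*0)*(378 - 48) = 0*330 = 0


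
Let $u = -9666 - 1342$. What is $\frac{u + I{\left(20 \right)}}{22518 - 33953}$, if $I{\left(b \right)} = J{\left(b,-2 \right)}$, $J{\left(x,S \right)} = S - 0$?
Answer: $\frac{2202}{2287} \approx 0.96283$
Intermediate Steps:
$J{\left(x,S \right)} = S$ ($J{\left(x,S \right)} = S + 0 = S$)
$I{\left(b \right)} = -2$
$u = -11008$ ($u = -9666 - 1342 = -11008$)
$\frac{u + I{\left(20 \right)}}{22518 - 33953} = \frac{-11008 - 2}{22518 - 33953} = - \frac{11010}{-11435} = \left(-11010\right) \left(- \frac{1}{11435}\right) = \frac{2202}{2287}$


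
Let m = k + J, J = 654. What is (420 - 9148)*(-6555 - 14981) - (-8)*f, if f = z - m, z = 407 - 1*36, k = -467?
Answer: 187967680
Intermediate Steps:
z = 371 (z = 407 - 36 = 371)
m = 187 (m = -467 + 654 = 187)
f = 184 (f = 371 - 1*187 = 371 - 187 = 184)
(420 - 9148)*(-6555 - 14981) - (-8)*f = (420 - 9148)*(-6555 - 14981) - (-8)*184 = -8728*(-21536) - 1*(-1472) = 187966208 + 1472 = 187967680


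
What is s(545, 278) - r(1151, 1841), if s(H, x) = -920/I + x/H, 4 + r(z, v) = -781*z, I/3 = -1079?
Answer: 1585871065561/1764165 ≈ 8.9894e+5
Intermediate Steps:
I = -3237 (I = 3*(-1079) = -3237)
r(z, v) = -4 - 781*z
s(H, x) = 920/3237 + x/H (s(H, x) = -920/(-3237) + x/H = -920*(-1/3237) + x/H = 920/3237 + x/H)
s(545, 278) - r(1151, 1841) = (920/3237 + 278/545) - (-4 - 781*1151) = (920/3237 + 278*(1/545)) - (-4 - 898931) = (920/3237 + 278/545) - 1*(-898935) = 1401286/1764165 + 898935 = 1585871065561/1764165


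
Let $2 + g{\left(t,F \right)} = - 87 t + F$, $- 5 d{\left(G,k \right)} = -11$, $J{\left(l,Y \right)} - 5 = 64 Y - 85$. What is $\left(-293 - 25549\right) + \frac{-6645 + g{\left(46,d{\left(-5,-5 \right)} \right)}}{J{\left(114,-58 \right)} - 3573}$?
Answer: $- \frac{951578416}{36825} \approx -25841.0$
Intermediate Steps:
$J{\left(l,Y \right)} = -80 + 64 Y$ ($J{\left(l,Y \right)} = 5 + \left(64 Y - 85\right) = 5 + \left(-85 + 64 Y\right) = -80 + 64 Y$)
$d{\left(G,k \right)} = \frac{11}{5}$ ($d{\left(G,k \right)} = \left(- \frac{1}{5}\right) \left(-11\right) = \frac{11}{5}$)
$g{\left(t,F \right)} = -2 + F - 87 t$ ($g{\left(t,F \right)} = -2 + \left(- 87 t + F\right) = -2 + \left(F - 87 t\right) = -2 + F - 87 t$)
$\left(-293 - 25549\right) + \frac{-6645 + g{\left(46,d{\left(-5,-5 \right)} \right)}}{J{\left(114,-58 \right)} - 3573} = \left(-293 - 25549\right) + \frac{-6645 - \frac{20009}{5}}{\left(-80 + 64 \left(-58\right)\right) - 3573} = -25842 + \frac{-6645 - \frac{20009}{5}}{\left(-80 - 3712\right) - 3573} = -25842 + \frac{-6645 - \frac{20009}{5}}{-3792 - 3573} = -25842 - \frac{53234}{5 \left(-7365\right)} = -25842 - - \frac{53234}{36825} = -25842 + \frac{53234}{36825} = - \frac{951578416}{36825}$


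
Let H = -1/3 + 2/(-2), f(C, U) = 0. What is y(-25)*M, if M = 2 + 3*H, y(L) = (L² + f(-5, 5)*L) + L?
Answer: -1200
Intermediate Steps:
H = -4/3 (H = -1*⅓ + 2*(-½) = -⅓ - 1 = -4/3 ≈ -1.3333)
y(L) = L + L² (y(L) = (L² + 0*L) + L = (L² + 0) + L = L² + L = L + L²)
M = -2 (M = 2 + 3*(-4/3) = 2 - 4 = -2)
y(-25)*M = -25*(1 - 25)*(-2) = -25*(-24)*(-2) = 600*(-2) = -1200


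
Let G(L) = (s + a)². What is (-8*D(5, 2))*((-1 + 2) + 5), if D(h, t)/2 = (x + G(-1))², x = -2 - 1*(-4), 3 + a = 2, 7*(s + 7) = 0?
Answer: -418176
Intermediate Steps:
s = -7 (s = -7 + (⅐)*0 = -7 + 0 = -7)
a = -1 (a = -3 + 2 = -1)
G(L) = 64 (G(L) = (-7 - 1)² = (-8)² = 64)
x = 2 (x = -2 + 4 = 2)
D(h, t) = 8712 (D(h, t) = 2*(2 + 64)² = 2*66² = 2*4356 = 8712)
(-8*D(5, 2))*((-1 + 2) + 5) = (-8*8712)*((-1 + 2) + 5) = -69696*(1 + 5) = -69696*6 = -418176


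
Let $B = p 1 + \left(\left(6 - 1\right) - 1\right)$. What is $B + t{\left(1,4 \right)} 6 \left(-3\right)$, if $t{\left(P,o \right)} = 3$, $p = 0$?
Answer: $-50$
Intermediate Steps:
$B = 4$ ($B = 0 \cdot 1 + \left(\left(6 - 1\right) - 1\right) = 0 + \left(5 - 1\right) = 0 + 4 = 4$)
$B + t{\left(1,4 \right)} 6 \left(-3\right) = 4 + 3 \cdot 6 \left(-3\right) = 4 + 3 \left(-18\right) = 4 - 54 = -50$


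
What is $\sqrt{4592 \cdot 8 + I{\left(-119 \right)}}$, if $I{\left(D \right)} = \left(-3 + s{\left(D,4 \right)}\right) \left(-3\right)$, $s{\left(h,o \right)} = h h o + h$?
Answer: $i \sqrt{132830} \approx 364.46 i$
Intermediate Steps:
$s{\left(h,o \right)} = h + o h^{2}$ ($s{\left(h,o \right)} = h^{2} o + h = o h^{2} + h = h + o h^{2}$)
$I{\left(D \right)} = 9 - 3 D \left(1 + 4 D\right)$ ($I{\left(D \right)} = \left(-3 + D \left(1 + D 4\right)\right) \left(-3\right) = \left(-3 + D \left(1 + 4 D\right)\right) \left(-3\right) = 9 - 3 D \left(1 + 4 D\right)$)
$\sqrt{4592 \cdot 8 + I{\left(-119 \right)}} = \sqrt{4592 \cdot 8 + \left(9 - - 357 \left(1 + 4 \left(-119\right)\right)\right)} = \sqrt{36736 + \left(9 - - 357 \left(1 - 476\right)\right)} = \sqrt{36736 + \left(9 - \left(-357\right) \left(-475\right)\right)} = \sqrt{36736 + \left(9 - 169575\right)} = \sqrt{36736 - 169566} = \sqrt{-132830} = i \sqrt{132830}$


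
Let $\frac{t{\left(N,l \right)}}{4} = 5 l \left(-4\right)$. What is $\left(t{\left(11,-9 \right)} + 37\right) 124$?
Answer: $93868$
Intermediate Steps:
$t{\left(N,l \right)} = - 80 l$ ($t{\left(N,l \right)} = 4 \cdot 5 l \left(-4\right) = 4 \left(- 20 l\right) = - 80 l$)
$\left(t{\left(11,-9 \right)} + 37\right) 124 = \left(\left(-80\right) \left(-9\right) + 37\right) 124 = \left(720 + 37\right) 124 = 757 \cdot 124 = 93868$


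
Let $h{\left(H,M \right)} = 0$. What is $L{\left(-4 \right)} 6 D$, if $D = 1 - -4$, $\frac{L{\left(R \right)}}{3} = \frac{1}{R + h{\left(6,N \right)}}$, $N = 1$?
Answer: $- \frac{45}{2} \approx -22.5$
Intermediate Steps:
$L{\left(R \right)} = \frac{3}{R}$ ($L{\left(R \right)} = \frac{3}{R + 0} = \frac{3}{R}$)
$D = 5$ ($D = 1 + 4 = 5$)
$L{\left(-4 \right)} 6 D = \frac{3}{-4} \cdot 6 \cdot 5 = 3 \left(- \frac{1}{4}\right) 6 \cdot 5 = \left(- \frac{3}{4}\right) 6 \cdot 5 = \left(- \frac{9}{2}\right) 5 = - \frac{45}{2}$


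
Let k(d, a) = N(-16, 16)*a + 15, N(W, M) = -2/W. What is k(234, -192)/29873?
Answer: -9/29873 ≈ -0.00030128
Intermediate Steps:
k(d, a) = 15 + a/8 (k(d, a) = (-2/(-16))*a + 15 = (-2*(-1/16))*a + 15 = a/8 + 15 = 15 + a/8)
k(234, -192)/29873 = (15 + (⅛)*(-192))/29873 = (15 - 24)*(1/29873) = -9*1/29873 = -9/29873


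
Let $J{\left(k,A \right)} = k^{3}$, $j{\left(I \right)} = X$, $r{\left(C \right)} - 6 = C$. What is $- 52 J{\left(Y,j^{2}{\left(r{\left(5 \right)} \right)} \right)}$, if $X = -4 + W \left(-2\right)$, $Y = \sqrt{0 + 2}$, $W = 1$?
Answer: $- 104 \sqrt{2} \approx -147.08$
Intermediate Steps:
$r{\left(C \right)} = 6 + C$
$Y = \sqrt{2} \approx 1.4142$
$X = -6$ ($X = -4 + 1 \left(-2\right) = -4 - 2 = -6$)
$j{\left(I \right)} = -6$
$- 52 J{\left(Y,j^{2}{\left(r{\left(5 \right)} \right)} \right)} = - 52 \left(\sqrt{2}\right)^{3} = - 52 \cdot 2 \sqrt{2} = - 104 \sqrt{2}$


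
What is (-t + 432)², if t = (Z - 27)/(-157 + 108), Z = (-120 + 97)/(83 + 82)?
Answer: 12167832250564/65367225 ≈ 1.8615e+5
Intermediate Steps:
Z = -23/165 ≈ -0.13939
t = 4478/8085 (t = (-23/165 - 27)/(-157 + 108) = -4478/165/(-49) = -4478/165*(-1/49) = 4478/8085 ≈ 0.55387)
(-t + 432)² = (-1*4478/8085 + 432)² = (-4478/8085 + 432)² = (3488242/8085)² = 12167832250564/65367225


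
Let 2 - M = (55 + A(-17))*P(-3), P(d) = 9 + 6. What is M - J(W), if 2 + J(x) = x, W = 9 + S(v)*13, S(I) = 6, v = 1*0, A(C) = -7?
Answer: -803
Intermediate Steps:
v = 0
P(d) = 15
M = -718 (M = 2 - (55 - 7)*15 = 2 - 48*15 = 2 - 1*720 = 2 - 720 = -718)
W = 87 (W = 9 + 6*13 = 9 + 78 = 87)
J(x) = -2 + x
M - J(W) = -718 - (-2 + 87) = -718 - 1*85 = -718 - 85 = -803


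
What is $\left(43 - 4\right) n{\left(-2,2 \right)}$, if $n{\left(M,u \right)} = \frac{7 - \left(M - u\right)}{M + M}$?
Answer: $- \frac{429}{4} \approx -107.25$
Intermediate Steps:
$n{\left(M,u \right)} = \frac{7 + u - M}{2 M}$
$\left(43 - 4\right) n{\left(-2,2 \right)} = \left(43 - 4\right) \frac{7 + 2 - -2}{2 \left(-2\right)} = 39 \cdot \frac{1}{2} \left(- \frac{1}{2}\right) \left(7 + 2 + 2\right) = 39 \cdot \frac{1}{2} \left(- \frac{1}{2}\right) 11 = 39 \left(- \frac{11}{4}\right) = - \frac{429}{4}$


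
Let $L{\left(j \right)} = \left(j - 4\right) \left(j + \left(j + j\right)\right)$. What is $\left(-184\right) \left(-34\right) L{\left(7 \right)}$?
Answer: $394128$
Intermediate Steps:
$L{\left(j \right)} = 3 j \left(-4 + j\right)$ ($L{\left(j \right)} = \left(-4 + j\right) \left(j + 2 j\right) = \left(-4 + j\right) 3 j = 3 j \left(-4 + j\right)$)
$\left(-184\right) \left(-34\right) L{\left(7 \right)} = \left(-184\right) \left(-34\right) 3 \cdot 7 \left(-4 + 7\right) = 6256 \cdot 3 \cdot 7 \cdot 3 = 6256 \cdot 63 = 394128$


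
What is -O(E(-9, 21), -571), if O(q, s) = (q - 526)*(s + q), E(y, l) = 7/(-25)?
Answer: -187908274/625 ≈ -3.0065e+5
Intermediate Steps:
E(y, l) = -7/25 (E(y, l) = 7*(-1/25) = -7/25)
O(q, s) = (-526 + q)*(q + s)
-O(E(-9, 21), -571) = -((-7/25)**2 - 526*(-7/25) - 526*(-571) - 7/25*(-571)) = -(49/625 + 3682/25 + 300346 + 3997/25) = -1*187908274/625 = -187908274/625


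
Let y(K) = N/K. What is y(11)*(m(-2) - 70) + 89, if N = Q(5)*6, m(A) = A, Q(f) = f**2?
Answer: -9821/11 ≈ -892.82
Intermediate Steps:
N = 150 (N = 5**2*6 = 25*6 = 150)
y(K) = 150/K
y(11)*(m(-2) - 70) + 89 = (150/11)*(-2 - 70) + 89 = (150*(1/11))*(-72) + 89 = (150/11)*(-72) + 89 = -10800/11 + 89 = -9821/11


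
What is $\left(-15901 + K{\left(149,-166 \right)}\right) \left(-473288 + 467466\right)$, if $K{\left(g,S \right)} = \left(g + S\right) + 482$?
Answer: $89868392$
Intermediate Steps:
$K{\left(g,S \right)} = 482 + S + g$ ($K{\left(g,S \right)} = \left(S + g\right) + 482 = 482 + S + g$)
$\left(-15901 + K{\left(149,-166 \right)}\right) \left(-473288 + 467466\right) = \left(-15901 + \left(482 - 166 + 149\right)\right) \left(-473288 + 467466\right) = \left(-15901 + 465\right) \left(-5822\right) = \left(-15436\right) \left(-5822\right) = 89868392$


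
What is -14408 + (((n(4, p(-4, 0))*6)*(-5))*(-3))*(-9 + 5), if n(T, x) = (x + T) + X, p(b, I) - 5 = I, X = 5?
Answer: -19448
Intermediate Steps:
p(b, I) = 5 + I
n(T, x) = 5 + T + x (n(T, x) = (x + T) + 5 = (T + x) + 5 = 5 + T + x)
-14408 + (((n(4, p(-4, 0))*6)*(-5))*(-3))*(-9 + 5) = -14408 + ((((5 + 4 + (5 + 0))*6)*(-5))*(-3))*(-9 + 5) = -14408 + ((((5 + 4 + 5)*6)*(-5))*(-3))*(-4) = -14408 + (((14*6)*(-5))*(-3))*(-4) = -14408 + ((84*(-5))*(-3))*(-4) = -14408 - 420*(-3)*(-4) = -14408 + 1260*(-4) = -14408 - 5040 = -19448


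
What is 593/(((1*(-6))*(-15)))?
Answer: 593/90 ≈ 6.5889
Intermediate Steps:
593/(((1*(-6))*(-15))) = 593/((-6*(-15))) = 593/90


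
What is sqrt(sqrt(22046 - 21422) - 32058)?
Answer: sqrt(-32058 + 4*sqrt(39)) ≈ 178.98*I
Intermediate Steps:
sqrt(sqrt(22046 - 21422) - 32058) = sqrt(sqrt(624) - 32058) = sqrt(4*sqrt(39) - 32058) = sqrt(-32058 + 4*sqrt(39))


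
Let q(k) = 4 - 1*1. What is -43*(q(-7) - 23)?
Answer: 860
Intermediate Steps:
q(k) = 3 (q(k) = 4 - 1 = 3)
-43*(q(-7) - 23) = -43*(3 - 23) = -43*(-20) = 860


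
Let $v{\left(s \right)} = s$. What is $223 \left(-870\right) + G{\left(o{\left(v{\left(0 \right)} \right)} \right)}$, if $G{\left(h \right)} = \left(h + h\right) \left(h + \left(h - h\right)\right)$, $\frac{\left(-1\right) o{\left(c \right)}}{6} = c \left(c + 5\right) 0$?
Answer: $-194010$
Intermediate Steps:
$o{\left(c \right)} = 0$ ($o{\left(c \right)} = - 6 c \left(c + 5\right) 0 = - 6 c \left(5 + c\right) 0 = \left(-6\right) 0 = 0$)
$G{\left(h \right)} = 2 h^{2}$ ($G{\left(h \right)} = 2 h \left(h + 0\right) = 2 h h = 2 h^{2}$)
$223 \left(-870\right) + G{\left(o{\left(v{\left(0 \right)} \right)} \right)} = 223 \left(-870\right) + 2 \cdot 0^{2} = -194010 + 2 \cdot 0 = -194010 + 0 = -194010$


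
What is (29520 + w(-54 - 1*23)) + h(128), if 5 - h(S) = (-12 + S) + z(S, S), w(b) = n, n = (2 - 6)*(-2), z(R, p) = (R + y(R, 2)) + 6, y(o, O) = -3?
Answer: 29286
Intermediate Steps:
z(R, p) = 3 + R (z(R, p) = (R - 3) + 6 = (-3 + R) + 6 = 3 + R)
n = 8 (n = -4*(-2) = 8)
w(b) = 8
h(S) = 14 - 2*S (h(S) = 5 - ((-12 + S) + (3 + S)) = 5 - (-9 + 2*S) = 5 + (9 - 2*S) = 14 - 2*S)
(29520 + w(-54 - 1*23)) + h(128) = (29520 + 8) + (14 - 2*128) = 29528 + (14 - 256) = 29528 - 242 = 29286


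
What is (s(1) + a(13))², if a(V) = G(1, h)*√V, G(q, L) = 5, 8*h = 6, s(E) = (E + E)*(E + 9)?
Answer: 725 + 200*√13 ≈ 1446.1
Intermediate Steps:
s(E) = 2*E*(9 + E) (s(E) = (2*E)*(9 + E) = 2*E*(9 + E))
h = ¾ (h = (⅛)*6 = ¾ ≈ 0.75000)
a(V) = 5*√V
(s(1) + a(13))² = (2*1*(9 + 1) + 5*√13)² = (2*1*10 + 5*√13)² = (20 + 5*√13)²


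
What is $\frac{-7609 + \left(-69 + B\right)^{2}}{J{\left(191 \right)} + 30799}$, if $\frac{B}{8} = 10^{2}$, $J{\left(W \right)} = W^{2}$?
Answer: $\frac{32922}{4205} \approx 7.8293$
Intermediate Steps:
$B = 800$ ($B = 8 \cdot 10^{2} = 8 \cdot 100 = 800$)
$\frac{-7609 + \left(-69 + B\right)^{2}}{J{\left(191 \right)} + 30799} = \frac{-7609 + \left(-69 + 800\right)^{2}}{191^{2} + 30799} = \frac{-7609 + 731^{2}}{36481 + 30799} = \frac{-7609 + 534361}{67280} = 526752 \cdot \frac{1}{67280} = \frac{32922}{4205}$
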